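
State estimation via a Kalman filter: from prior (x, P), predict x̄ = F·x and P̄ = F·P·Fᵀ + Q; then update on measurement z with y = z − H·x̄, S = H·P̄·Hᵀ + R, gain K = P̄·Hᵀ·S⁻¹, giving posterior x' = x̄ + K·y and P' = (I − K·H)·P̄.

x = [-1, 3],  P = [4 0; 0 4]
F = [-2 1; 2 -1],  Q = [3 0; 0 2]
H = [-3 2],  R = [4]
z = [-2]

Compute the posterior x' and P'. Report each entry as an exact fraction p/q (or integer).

x' = [188/539, -303/539]
P' = [516/539 556/539; 556/539 1042/539]

x̄ = F·x = [5, -5]
P̄ = F·P·Fᵀ + Q = [23 -20; -20 22]
y = z − H·x̄ = [23]
S = H·P̄·Hᵀ + R = [539]
K = P̄·Hᵀ·S⁻¹ = [-109/539; 104/539]
x' = x̄ + K·y = [188/539, -303/539]
P' = (I − K·H)·P̄ = [516/539 556/539; 556/539 1042/539]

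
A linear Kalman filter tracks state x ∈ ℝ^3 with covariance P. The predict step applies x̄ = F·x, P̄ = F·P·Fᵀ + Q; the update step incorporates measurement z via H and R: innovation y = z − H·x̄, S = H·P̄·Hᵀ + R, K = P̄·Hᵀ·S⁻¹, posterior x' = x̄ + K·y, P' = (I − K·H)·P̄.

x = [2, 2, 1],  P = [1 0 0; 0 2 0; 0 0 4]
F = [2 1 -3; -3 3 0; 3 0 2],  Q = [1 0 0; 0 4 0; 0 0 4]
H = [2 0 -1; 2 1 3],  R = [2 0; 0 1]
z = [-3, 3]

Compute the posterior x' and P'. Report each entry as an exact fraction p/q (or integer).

x̄ = F·x = [3, 0, 8]
P̄ = F·P·Fᵀ + Q = [43 0 -18; 0 31 -9; -18 -9 29]
y = z − H·x̄ = [-1, -27]
S = H·P̄·Hᵀ + R = [275 22; 22 195]
K = P̄·Hᵀ·S⁻¹ = [19576/53141 592/4831; 1667/53141 82/4831; -13599/53141 1180/4831]
x' = x̄ + K·y = [-35977/53141, -26021/53141, 88267/53141]
P' = (I − K·H)·P̄ = [40775/53141 -202232/53141 42398/53141; -202232/53141 1628760/53141 -407798/53141; 42398/53141 -407798/53141 111994/53141]

x' = [-35977/53141, -26021/53141, 88267/53141]
P' = [40775/53141 -202232/53141 42398/53141; -202232/53141 1628760/53141 -407798/53141; 42398/53141 -407798/53141 111994/53141]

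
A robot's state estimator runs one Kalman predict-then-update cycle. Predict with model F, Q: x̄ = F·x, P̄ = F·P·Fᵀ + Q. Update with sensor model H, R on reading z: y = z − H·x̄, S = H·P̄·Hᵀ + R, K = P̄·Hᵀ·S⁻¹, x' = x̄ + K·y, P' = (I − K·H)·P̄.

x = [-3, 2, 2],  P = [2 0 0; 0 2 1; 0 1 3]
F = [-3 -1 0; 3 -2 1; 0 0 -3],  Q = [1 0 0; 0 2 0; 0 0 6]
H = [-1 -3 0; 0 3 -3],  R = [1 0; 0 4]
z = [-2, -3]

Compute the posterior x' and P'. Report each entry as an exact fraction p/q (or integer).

x̄ = F·x = [7, -11, -6]
P̄ = F·P·Fᵀ + Q = [21 -15 3; -15 27 -3; 3 -3 33]
y = z − H·x̄ = [-28, 12]
S = H·P̄·Hᵀ + R = [175 -216; -216 598]
K = P̄·Hᵀ·S⁻¹ = [1344/28997 -2133/28997; -10014/28997 747/28997; -9870/28997 -8802/28997]
x' = x̄ + K·y = [139751/28997, -29611/28997, -3246/28997]
P' = (I − K·H)·P̄ = [461499/28997 -154281/28997 -151437/28997; -154281/28997 54765/28997 53769/28997; -151437/28997 53769/28997 65505/28997]

x' = [139751/28997, -29611/28997, -3246/28997]
P' = [461499/28997 -154281/28997 -151437/28997; -154281/28997 54765/28997 53769/28997; -151437/28997 53769/28997 65505/28997]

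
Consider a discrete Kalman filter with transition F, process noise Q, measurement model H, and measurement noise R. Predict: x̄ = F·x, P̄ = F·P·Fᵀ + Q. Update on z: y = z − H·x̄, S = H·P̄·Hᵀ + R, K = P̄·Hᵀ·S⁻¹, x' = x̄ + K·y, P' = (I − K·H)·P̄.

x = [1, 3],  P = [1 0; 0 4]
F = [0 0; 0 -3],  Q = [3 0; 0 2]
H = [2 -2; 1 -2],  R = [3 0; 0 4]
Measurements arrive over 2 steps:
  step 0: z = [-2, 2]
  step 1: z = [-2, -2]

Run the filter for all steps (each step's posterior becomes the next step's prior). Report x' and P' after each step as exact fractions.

step 0: x̄ = F·x = [0, -9]
step 0: P̄ = F·P·Fᵀ + Q = [3 0; 0 38]
step 0: y = z − H·x̄ = [-20, -16]
step 0: S = H·P̄·Hᵀ + R = [167 158; 158 159]
step 0: K = P̄·Hᵀ·S⁻¹ = [480/1589 -447/1589; -76/1589 -684/1589]
step 0: x' = x̄ + K·y = [-2448/1589, -1837/1589]
step 0: P' = (I − K·H)·P̄ = [3228/1589 2508/1589; 2508/1589 2622/1589]
step 1: x̄ = F·x = [0, 5511/1589]
step 1: P̄ = F·P·Fᵀ + Q = [3 0; 0 26776/1589]
step 1: y = z − H·x̄ = [7844/1589, 7844/1589]
step 1: S = H·P̄·Hᵀ + R = [130939/1589 116638/1589; 116638/1589 118227/1589]
step 1: K = P̄·Hᵀ·S⁻¹ = [359448/1180681 -307011/1180681; -53552/1180681 -481968/1180681]
step 1: x' = x̄ + K·y = [4884/22277, 27383/22277]
step 1: P' = (I − K·H)·P̄ = [2306388/1180681 1767216/1180681; 1767216/1180681 1847544/1180681]

step 0: x' = [-2448/1589, -1837/1589], P' = [3228/1589 2508/1589; 2508/1589 2622/1589]
step 1: x' = [4884/22277, 27383/22277], P' = [2306388/1180681 1767216/1180681; 1767216/1180681 1847544/1180681]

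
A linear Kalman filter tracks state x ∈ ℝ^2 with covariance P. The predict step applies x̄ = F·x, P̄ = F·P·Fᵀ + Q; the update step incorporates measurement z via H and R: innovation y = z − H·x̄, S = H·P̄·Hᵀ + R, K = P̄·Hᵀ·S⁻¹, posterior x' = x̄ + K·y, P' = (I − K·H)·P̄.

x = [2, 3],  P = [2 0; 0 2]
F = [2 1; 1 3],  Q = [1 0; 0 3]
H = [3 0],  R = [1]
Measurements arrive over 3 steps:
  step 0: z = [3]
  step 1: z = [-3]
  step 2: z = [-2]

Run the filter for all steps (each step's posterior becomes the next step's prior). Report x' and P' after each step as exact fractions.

step 0: x' = [53/50, 28/5], P' = [11/100 1/10; 1/10 14]
step 1: x' = [-3371/3589, -1087/194], P' = [396/3589 29/97; 29/97 5519/388]
step 2: x' = [-1559784/2192923, 689929/2192923], P' = [242063/2192923 645821/2192923; 645821/2192923 30011199/2192923]

step 0: x̄ = F·x = [7, 11]
step 0: P̄ = F·P·Fᵀ + Q = [11 10; 10 23]
step 0: y = z − H·x̄ = [-18]
step 0: S = H·P̄·Hᵀ + R = [100]
step 0: K = P̄·Hᵀ·S⁻¹ = [33/100; 3/10]
step 0: x' = x̄ + K·y = [53/50, 28/5]
step 0: P' = (I − K·H)·P̄ = [11/100 1/10; 1/10 14]
step 1: x̄ = F·x = [193/25, 893/50]
step 1: P̄ = F·P·Fᵀ + Q = [396/25 1073/25; 1073/25 12971/100]
step 1: y = z − H·x̄ = [-654/25]
step 1: S = H·P̄·Hᵀ + R = [3589/25]
step 1: K = P̄·Hᵀ·S⁻¹ = [1188/3589; 87/97]
step 1: x' = x̄ + K·y = [-3371/3589, -1087/194]
step 1: P' = (I − K·H)·P̄ = [396/3589 29/97; 29/97 5519/388]
step 2: x̄ = F·x = [-53703/7178, -127399/7178]
step 2: P̄ = F·P·Fᵀ + Q = [242063/14356 645821/14356; 645821/14356 1908231/14356]
step 2: y = z − H·x̄ = [146753/7178]
step 2: S = H·P̄·Hᵀ + R = [2192923/14356]
step 2: K = P̄·Hᵀ·S⁻¹ = [726189/2192923; 1937463/2192923]
step 2: x' = x̄ + K·y = [-1559784/2192923, 689929/2192923]
step 2: P' = (I − K·H)·P̄ = [242063/2192923 645821/2192923; 645821/2192923 30011199/2192923]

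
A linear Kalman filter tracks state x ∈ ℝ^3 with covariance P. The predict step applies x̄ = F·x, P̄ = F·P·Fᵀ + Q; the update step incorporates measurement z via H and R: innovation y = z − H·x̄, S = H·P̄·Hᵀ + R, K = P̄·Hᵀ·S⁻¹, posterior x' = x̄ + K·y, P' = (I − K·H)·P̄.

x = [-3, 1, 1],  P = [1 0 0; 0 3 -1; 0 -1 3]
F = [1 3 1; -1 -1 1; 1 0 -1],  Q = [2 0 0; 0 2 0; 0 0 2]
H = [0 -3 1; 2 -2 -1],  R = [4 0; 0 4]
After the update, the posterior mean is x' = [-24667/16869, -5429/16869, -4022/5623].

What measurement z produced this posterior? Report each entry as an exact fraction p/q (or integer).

x̄ = F·x = [1, 3, -4]
P̄ = F·P·Fᵀ + Q = [27 -9 1; -9 11 -5; 1 -5 6]
S = H·P̄·Hᵀ + R = [139 111; 111 210]
K = P̄·Hᵀ·S⁻¹ = [-667/5623 6761/16869; -1365/5623 -647/16869; 1248/5623 -499/5623]
x' − x̄ = [-41536/16869, -56036/16869, 18470/5623] = K·y
y = (KᵀK)⁻¹·Kᵀ·(x' − x̄) = [14, -2]
z = y + H·x̄ = [14, -2] + [-13, 0] = [1, -2]

z = [1, -2]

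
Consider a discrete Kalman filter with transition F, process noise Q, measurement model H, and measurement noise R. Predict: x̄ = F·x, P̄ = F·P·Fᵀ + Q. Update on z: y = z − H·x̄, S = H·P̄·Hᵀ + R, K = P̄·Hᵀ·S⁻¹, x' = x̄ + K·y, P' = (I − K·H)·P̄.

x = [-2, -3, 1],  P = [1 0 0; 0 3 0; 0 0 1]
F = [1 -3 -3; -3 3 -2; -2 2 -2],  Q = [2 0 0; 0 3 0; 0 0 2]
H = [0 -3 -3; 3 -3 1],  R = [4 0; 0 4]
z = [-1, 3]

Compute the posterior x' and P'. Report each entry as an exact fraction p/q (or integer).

x̄ = F·x = [4, -5, -4]
P̄ = F·P·Fᵀ + Q = [39 -24 -14; -24 43 28; -14 28 22]
y = z − H·x̄ = [-28, -20]
S = H·P̄·Hᵀ + R = [1093 831; 831 944]
K = P̄·Hᵀ·S⁻¹ = [-37809/341231 96541/341231; -57309/341231 -12086/341231; -5016/31021 998/31021]
x' = x̄ + K·y = [44796/31021, 12747/31021, -3596/31021]
P' = (I − K·H)·P̄ = [723560/341231 458732/341231 -37120/31021; 458732/341231 375238/341231 -27166/31021; -37120/31021 -27166/31021 33854/31021]

x' = [44796/31021, 12747/31021, -3596/31021]
P' = [723560/341231 458732/341231 -37120/31021; 458732/341231 375238/341231 -27166/31021; -37120/31021 -27166/31021 33854/31021]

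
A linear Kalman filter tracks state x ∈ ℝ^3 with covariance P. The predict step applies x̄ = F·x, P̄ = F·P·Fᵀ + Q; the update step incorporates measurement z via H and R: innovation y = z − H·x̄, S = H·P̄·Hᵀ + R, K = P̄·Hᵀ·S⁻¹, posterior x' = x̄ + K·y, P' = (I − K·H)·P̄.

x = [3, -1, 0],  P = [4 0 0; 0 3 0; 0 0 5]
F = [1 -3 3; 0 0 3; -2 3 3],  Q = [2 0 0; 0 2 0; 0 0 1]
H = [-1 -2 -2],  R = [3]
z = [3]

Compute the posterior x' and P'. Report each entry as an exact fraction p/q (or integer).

x' = [8922/1205, 2061/1205, -8343/1205]
P' = [58646/1205 11173/1205 -40214/1205; 11173/1205 4194/1205 -9437/1205; -40214/1205 -9437/1205 29961/1205]

x̄ = F·x = [6, 0, -9]
P̄ = F·P·Fᵀ + Q = [78 45 10; 45 47 45; 10 45 89]
y = z − H·x̄ = [-9]
S = H·P̄·Hᵀ + R = [1205]
K = P̄·Hᵀ·S⁻¹ = [-188/1205; -229/1205; -278/1205]
x' = x̄ + K·y = [8922/1205, 2061/1205, -8343/1205]
P' = (I − K·H)·P̄ = [58646/1205 11173/1205 -40214/1205; 11173/1205 4194/1205 -9437/1205; -40214/1205 -9437/1205 29961/1205]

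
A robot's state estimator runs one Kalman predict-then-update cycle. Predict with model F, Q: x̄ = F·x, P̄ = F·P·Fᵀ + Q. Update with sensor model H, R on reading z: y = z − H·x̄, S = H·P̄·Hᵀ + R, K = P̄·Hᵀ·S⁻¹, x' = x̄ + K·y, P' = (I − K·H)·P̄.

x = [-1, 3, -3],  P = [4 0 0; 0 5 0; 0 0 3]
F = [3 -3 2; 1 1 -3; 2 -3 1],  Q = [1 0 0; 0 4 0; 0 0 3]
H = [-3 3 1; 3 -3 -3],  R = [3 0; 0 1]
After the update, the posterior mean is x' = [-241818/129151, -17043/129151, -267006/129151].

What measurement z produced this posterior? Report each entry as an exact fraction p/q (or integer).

x̄ = F·x = [-18, 11, -14]
P̄ = F·P·Fᵀ + Q = [94 -21 75; -21 40 -16; 75 -16 67]
S = H·P̄·Hᵀ + R = [1108 -693; -693 550]
K = P̄·Hᵀ·S⁻¹ = [-5940/11741 -54150/129151; -155/11741 -33849/129151; -5764/11741 -62982/129151]
x' − x̄ = [2082900/129151, -1437704/129151, 1541108/129151] = K·y
y = (KᵀK)⁻¹·Kᵀ·(x' − x̄) = [-70, 46]
z = y + H·x̄ = [-70, 46] + [73, -45] = [3, 1]

z = [3, 1]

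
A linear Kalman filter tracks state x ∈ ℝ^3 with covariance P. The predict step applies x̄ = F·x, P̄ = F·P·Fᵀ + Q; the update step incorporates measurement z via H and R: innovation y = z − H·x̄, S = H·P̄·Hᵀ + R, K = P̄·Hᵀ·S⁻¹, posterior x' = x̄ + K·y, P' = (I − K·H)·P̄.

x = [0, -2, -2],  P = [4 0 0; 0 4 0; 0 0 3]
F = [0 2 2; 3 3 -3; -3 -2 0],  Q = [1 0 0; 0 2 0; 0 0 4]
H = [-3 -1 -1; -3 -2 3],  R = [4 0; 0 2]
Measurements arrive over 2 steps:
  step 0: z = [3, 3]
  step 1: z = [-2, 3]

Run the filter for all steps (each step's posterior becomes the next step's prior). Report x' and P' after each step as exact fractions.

step 0: x̄ = F·x = [-8, 0, 4]
step 0: P̄ = F·P·Fᵀ + Q = [29 6 -16; 6 101 -60; -16 -60 56]
step 0: y = z − H·x̄ = [-17, -33]
step 0: S = H·P̄·Hᵀ + R = [242 505; 505 2251]
step 0: K = P̄·Hᵀ·S⁻¹ = [-99092/289717 3311/289717; 69191/289717 -67005/289717; -52628/289717 55052/289717]
step 0: x' = x̄ + K·y = [-742435/289717, 1034918/289717, 236828/289717]
step 0: P' = (I − K·H)·P̄ = [1258426/289717 -2783726/289717 -595184/289717; -2783726/289717 6541686/289717 1532728/289717; -595184/289717 1532728/289717 463336/289717]
step 1: x̄ = F·x = [2543492/289717, 166965/289717, 157469/289717]
step 1: P̄ = F·P·Fᵀ + Q = [40571629/289717 16196640/289717 -12024196/289717; 16196640/289717 7967606/289717 -4980348/289717; -12024196/289717 -4980348/289717 5246734/289717]
step 1: y = z − H·x̄ = [7375476/289717, 8361150/289717]
step 1: S = H·P̄·Hᵀ + R = [394591837/289717 588234955/289717; 588234955/289717 915374509/289717]
step 1: K = P̄·Hᵀ·S⁻¹ = [-829155433/3742308816 -1712783495/26196161712; -115297619/3742308816 -1755515533/26196161712; -219502331/935577204 1429349027/6549040428]
step 1: x' = x̄ + K·y = [780809257/623718136, -1336025477/623718136, 135578385/155929534]
step 1: P' = (I − K·H)·P̄ = [11082098843/13098080856 -19289574887/13098080856 -587136395/3274520214; -19289574887/13098080856 47614582835/13098080856 2967077123/3274520214; -587136395/3274520214 2967077123/3274520214 933682348/1637260107]

step 0: x' = [-742435/289717, 1034918/289717, 236828/289717], P' = [1258426/289717 -2783726/289717 -595184/289717; -2783726/289717 6541686/289717 1532728/289717; -595184/289717 1532728/289717 463336/289717]
step 1: x' = [780809257/623718136, -1336025477/623718136, 135578385/155929534], P' = [11082098843/13098080856 -19289574887/13098080856 -587136395/3274520214; -19289574887/13098080856 47614582835/13098080856 2967077123/3274520214; -587136395/3274520214 2967077123/3274520214 933682348/1637260107]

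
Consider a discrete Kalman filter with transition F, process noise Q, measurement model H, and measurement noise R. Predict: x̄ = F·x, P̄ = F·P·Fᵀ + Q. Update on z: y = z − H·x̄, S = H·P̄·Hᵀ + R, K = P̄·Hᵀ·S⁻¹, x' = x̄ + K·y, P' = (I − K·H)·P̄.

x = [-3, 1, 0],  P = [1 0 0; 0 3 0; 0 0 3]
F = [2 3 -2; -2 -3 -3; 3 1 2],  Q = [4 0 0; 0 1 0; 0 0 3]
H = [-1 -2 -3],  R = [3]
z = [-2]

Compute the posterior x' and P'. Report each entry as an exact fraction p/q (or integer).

x̄ = F·x = [-3, 3, -8]
P̄ = F·P·Fᵀ + Q = [47 -13 3; -13 59 -33; 3 -33 27]
y = z − H·x̄ = [-23]
S = H·P̄·Hᵀ + R = [99]
K = P̄·Hᵀ·S⁻¹ = [-10/33; -2/33; -2/11]
x' = x̄ + K·y = [131/33, 145/33, -42/11]
P' = (I − K·H)·P̄ = [417/11 -163/11 -27/11; -163/11 645/11 -375/11; -27/11 -375/11 261/11]

x' = [131/33, 145/33, -42/11]
P' = [417/11 -163/11 -27/11; -163/11 645/11 -375/11; -27/11 -375/11 261/11]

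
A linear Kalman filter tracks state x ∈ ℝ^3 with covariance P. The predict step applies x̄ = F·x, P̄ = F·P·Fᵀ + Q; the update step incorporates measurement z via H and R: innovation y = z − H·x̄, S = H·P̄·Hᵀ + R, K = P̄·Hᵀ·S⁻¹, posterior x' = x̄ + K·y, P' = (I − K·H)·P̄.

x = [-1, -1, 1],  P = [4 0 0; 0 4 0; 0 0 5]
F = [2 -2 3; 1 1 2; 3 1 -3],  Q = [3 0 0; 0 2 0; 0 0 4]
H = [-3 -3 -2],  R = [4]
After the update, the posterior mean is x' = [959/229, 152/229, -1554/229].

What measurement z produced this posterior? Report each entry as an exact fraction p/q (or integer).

x̄ = F·x = [3, 0, -7]
P̄ = F·P·Fᵀ + Q = [80 30 -29; 30 30 -14; -29 -14 89]
S = H·P̄·Hᵀ + R = [1374]
K = P̄·Hᵀ·S⁻¹ = [-136/687; -76/687; -49/1374]
x' − x̄ = [272/229, 152/229, 49/229] = K·y
y = (KᵀK)⁻¹·Kᵀ·(x' − x̄) = [-6]
z = y + H·x̄ = [-6] + [5] = [-1]

z = [-1]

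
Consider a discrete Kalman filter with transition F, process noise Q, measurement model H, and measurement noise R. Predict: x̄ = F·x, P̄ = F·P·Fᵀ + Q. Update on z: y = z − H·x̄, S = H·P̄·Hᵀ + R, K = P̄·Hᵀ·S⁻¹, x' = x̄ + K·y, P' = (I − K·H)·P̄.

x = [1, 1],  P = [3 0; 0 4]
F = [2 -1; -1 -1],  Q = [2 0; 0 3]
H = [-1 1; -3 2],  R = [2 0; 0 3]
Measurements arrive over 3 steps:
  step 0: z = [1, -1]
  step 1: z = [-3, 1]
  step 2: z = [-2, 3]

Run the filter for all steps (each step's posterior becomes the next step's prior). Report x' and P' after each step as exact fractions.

step 0: x̄ = F·x = [1, -2]
step 0: P̄ = F·P·Fᵀ + Q = [18 -2; -2 10]
step 0: y = z − H·x̄ = [4, 6]
step 0: S = H·P̄·Hᵀ + R = [34 84; 84 229]
step 0: K = P̄·Hᵀ·S⁻¹ = [2/5 -2/5; 282/365 -62/365]
step 0: x' = x̄ + K·y = [1/5, 26/365]
step 0: P' = (I − K·H)·P̄ = [14/5 18/5; 18/5 1878/365]
step 1: x̄ = F·x = [24/73, -99/365]
step 1: P̄ = F·P·Fᵀ + Q = [288/73 -296/73; -296/73 6623/365]
step 1: y = z − H·x̄ = [-12/5, 923/365]
step 1: S = H·P̄·Hᵀ + R = [161/5 342/5; 342/5 58307/365]
step 1: K = P̄·Hᵀ·S⁻¹ = [31496/169811 -34688/169811; 84693/169811 15244/169811]
step 1: x' = x̄ + K·y = [-107480/169811, -210773/169811]
step 1: P' = (I − K·H)·P̄ = [230048/169811 293040/169811; 293040/169811 462426/169811]
step 2: x̄ = F·x = [-4187/169811, 318253/169811]
step 2: P̄ = F·P·Fᵀ + Q = [550080/169811 -290710/169811; -290710/169811 1787987/169811]
step 2: y = z − H·x̄ = [-662062/169811, -139634/169811]
step 2: S = H·P̄·Hᵀ + R = [3259109/169811 6679764/169811; 6679764/169811 16100621/169811]
step 2: K = P̄·Hᵀ·S⁻¹ = [8066150/46253963 -1393940/6607709; 22118871/46253963 514564/6607709]
step 2: x' = x̄ + K·y = [-24565351/46253963, -2511945/46253963]
step 2: P' = (I − K·H)·P̄ = [61537340/46253963 77669640/46253963; 77669640/46253963 121907382/46253963]

step 0: x' = [1/5, 26/365], P' = [14/5 18/5; 18/5 1878/365]
step 1: x' = [-107480/169811, -210773/169811], P' = [230048/169811 293040/169811; 293040/169811 462426/169811]
step 2: x' = [-24565351/46253963, -2511945/46253963], P' = [61537340/46253963 77669640/46253963; 77669640/46253963 121907382/46253963]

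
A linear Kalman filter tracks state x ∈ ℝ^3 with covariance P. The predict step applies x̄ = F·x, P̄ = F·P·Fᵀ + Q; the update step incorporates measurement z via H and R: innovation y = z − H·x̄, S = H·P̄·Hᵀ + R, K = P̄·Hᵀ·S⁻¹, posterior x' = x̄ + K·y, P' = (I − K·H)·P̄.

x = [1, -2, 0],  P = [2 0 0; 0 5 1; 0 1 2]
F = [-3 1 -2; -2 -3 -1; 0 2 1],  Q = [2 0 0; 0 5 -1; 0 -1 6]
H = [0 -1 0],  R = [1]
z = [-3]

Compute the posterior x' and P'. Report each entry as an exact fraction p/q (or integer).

x̄ = F·x = [-5, 4, -4]
P̄ = F·P·Fᵀ + Q = [29 6 3; 6 66 -38; 3 -38 32]
y = z − H·x̄ = [1]
S = H·P̄·Hᵀ + R = [67]
K = P̄·Hᵀ·S⁻¹ = [-6/67; -66/67; 38/67]
x' = x̄ + K·y = [-341/67, 202/67, -230/67]
P' = (I − K·H)·P̄ = [1907/67 6/67 429/67; 6/67 66/67 -38/67; 429/67 -38/67 700/67]

x' = [-341/67, 202/67, -230/67]
P' = [1907/67 6/67 429/67; 6/67 66/67 -38/67; 429/67 -38/67 700/67]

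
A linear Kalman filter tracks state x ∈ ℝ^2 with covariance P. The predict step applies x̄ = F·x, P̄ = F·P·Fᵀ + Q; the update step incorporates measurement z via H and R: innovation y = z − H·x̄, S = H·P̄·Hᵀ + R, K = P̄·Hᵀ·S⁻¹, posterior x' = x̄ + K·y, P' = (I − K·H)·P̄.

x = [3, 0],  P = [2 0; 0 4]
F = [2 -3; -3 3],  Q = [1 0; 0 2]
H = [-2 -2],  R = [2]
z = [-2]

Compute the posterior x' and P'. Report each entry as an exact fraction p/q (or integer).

x̄ = F·x = [6, -9]
P̄ = F·P·Fᵀ + Q = [45 -48; -48 56]
y = z − H·x̄ = [-8]
S = H·P̄·Hᵀ + R = [22]
K = P̄·Hᵀ·S⁻¹ = [3/11; -8/11]
x' = x̄ + K·y = [42/11, -35/11]
P' = (I − K·H)·P̄ = [477/11 -480/11; -480/11 488/11]

x' = [42/11, -35/11]
P' = [477/11 -480/11; -480/11 488/11]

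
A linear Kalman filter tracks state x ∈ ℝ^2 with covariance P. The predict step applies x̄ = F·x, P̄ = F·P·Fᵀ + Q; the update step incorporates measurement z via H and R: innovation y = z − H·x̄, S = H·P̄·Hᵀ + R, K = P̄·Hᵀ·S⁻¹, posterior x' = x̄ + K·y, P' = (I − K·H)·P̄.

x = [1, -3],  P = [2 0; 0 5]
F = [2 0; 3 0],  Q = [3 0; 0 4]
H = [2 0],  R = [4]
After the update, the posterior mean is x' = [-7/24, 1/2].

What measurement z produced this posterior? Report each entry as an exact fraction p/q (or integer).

z = [-1]

x̄ = F·x = [2, 3]
P̄ = F·P·Fᵀ + Q = [11 12; 12 22]
S = H·P̄·Hᵀ + R = [48]
K = P̄·Hᵀ·S⁻¹ = [11/24; 1/2]
x' − x̄ = [-55/24, -5/2] = K·y
y = (KᵀK)⁻¹·Kᵀ·(x' − x̄) = [-5]
z = y + H·x̄ = [-5] + [4] = [-1]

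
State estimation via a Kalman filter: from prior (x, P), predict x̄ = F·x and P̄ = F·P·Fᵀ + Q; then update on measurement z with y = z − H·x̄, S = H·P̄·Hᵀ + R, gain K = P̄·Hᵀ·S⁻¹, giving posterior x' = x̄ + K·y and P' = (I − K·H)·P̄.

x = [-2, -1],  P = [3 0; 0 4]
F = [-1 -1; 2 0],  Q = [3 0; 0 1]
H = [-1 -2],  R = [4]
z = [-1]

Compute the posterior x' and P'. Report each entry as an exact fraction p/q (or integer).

x̄ = F·x = [3, -4]
P̄ = F·P·Fᵀ + Q = [10 -6; -6 13]
y = z − H·x̄ = [-6]
S = H·P̄·Hᵀ + R = [42]
K = P̄·Hᵀ·S⁻¹ = [1/21; -10/21]
x' = x̄ + K·y = [19/7, -8/7]
P' = (I − K·H)·P̄ = [208/21 -106/21; -106/21 73/21]

x' = [19/7, -8/7]
P' = [208/21 -106/21; -106/21 73/21]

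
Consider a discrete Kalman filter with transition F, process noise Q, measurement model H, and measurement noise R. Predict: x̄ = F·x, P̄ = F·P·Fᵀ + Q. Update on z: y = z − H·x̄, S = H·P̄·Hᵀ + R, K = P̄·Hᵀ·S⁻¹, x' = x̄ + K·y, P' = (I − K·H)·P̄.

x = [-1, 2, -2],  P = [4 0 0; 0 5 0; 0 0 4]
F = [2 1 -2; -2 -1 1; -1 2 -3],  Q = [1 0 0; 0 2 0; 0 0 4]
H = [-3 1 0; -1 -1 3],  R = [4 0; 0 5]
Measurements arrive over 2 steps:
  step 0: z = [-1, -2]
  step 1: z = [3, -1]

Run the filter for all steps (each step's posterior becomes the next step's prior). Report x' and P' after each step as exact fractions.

step 0: x' = [67361/221243, -13388/221243, -104771/221243], P' = [125581/221243 149763/221243 95818/221243; 149763/221243 645065/221243 275406/221243; 95818/221243 275406/221243 249968/221243]
step 1: x' = [-418641737/781334342, 749289171/781334342, -150031181/781334342], P' = [776558575/1562668684 846864553/1562668684 550705071/1562668684; 846864553/1562668684 3977170351/1562668684 1589131513/1562668684; 550705071/1562668684 1589131513/1562668684 1530112263/1562668684]

step 0: x̄ = F·x = [4, -2, 11]
step 0: P̄ = F·P·Fᵀ + Q = [38 -29 26; -29 27 -14; 26 -14 64]
step 0: y = z − H·x̄ = [13, -33]
step 0: S = H·P̄·Hᵀ + R = [547 -247; -247 516]
step 0: K = P̄·Hᵀ·S⁻¹ = [-56745/221243 2422/221243; 48944/221243 6278/221243; -3012/221243 75736/221243]
step 0: x' = x̄ + K·y = [67361/221243, -13388/221243, -104771/221243]
step 0: P' = (I − K·H)·P̄ = [125581/221243 149763/221243 95818/221243; 149763/221243 645065/221243 275406/221243; 95818/221243 275406/221243 249968/221243]
step 1: x̄ = F·x = [330876/221243, -20555/20113, 20016/20113]
step 1: P̄ = F·P·Fᵀ + Q = [1099388/221243 -76841/20113 61541/20113; -76841/20113 136801/20113 -34731/20113; 61541/20113 -34731/20113 228319/20113]
step 1: y = z − H·x̄ = [1882462/221243, -777000/221243]
step 1: S = H·P̄·Hᵀ + R = [17355781/221243 -7135831/221243; -7135831/221243 22854033/221243]
step 1: K = P̄·Hᵀ·S⁻¹ = [-370702793/1562668684 5738417/1562668684; 359144173/1562668684 -11328073/1562668684; -15745925/1562668684 490100041/1562668684]
step 1: x' = x̄ + K·y = [-418641737/781334342, 749289171/781334342, -150031181/781334342]
step 1: P' = (I − K·H)·P̄ = [776558575/1562668684 846864553/1562668684 550705071/1562668684; 846864553/1562668684 3977170351/1562668684 1589131513/1562668684; 550705071/1562668684 1589131513/1562668684 1530112263/1562668684]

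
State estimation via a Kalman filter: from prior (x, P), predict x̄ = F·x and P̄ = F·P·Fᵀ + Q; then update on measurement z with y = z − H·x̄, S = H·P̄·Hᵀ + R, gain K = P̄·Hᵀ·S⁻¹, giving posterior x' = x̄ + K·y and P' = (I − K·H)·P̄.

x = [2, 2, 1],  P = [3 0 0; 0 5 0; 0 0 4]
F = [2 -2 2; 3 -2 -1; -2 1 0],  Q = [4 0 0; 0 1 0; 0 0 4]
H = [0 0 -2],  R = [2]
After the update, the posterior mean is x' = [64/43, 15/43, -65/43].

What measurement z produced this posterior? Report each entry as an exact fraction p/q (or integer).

x̄ = F·x = [2, 1, -2]
P̄ = F·P·Fᵀ + Q = [52 30 -22; 30 52 -28; -22 -28 21]
S = H·P̄·Hᵀ + R = [86]
K = P̄·Hᵀ·S⁻¹ = [22/43; 28/43; -21/43]
x' − x̄ = [-22/43, -28/43, 21/43] = K·y
y = (KᵀK)⁻¹·Kᵀ·(x' − x̄) = [-1]
z = y + H·x̄ = [-1] + [4] = [3]

z = [3]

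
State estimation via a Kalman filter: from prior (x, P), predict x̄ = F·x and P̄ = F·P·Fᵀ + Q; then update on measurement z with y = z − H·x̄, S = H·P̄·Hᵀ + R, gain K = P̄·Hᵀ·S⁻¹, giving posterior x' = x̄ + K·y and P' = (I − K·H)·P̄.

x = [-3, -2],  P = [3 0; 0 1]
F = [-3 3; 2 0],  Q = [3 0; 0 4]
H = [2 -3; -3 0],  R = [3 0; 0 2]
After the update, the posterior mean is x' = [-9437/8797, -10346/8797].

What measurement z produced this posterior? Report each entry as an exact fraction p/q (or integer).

x̄ = F·x = [3, -6]
P̄ = F·P·Fᵀ + Q = [39 -18; -18 16]
S = H·P̄·Hᵀ + R = [519 -396; -396 353]
K = P̄·Hᵀ·S⁻¹ = [88/8797 -2817/8797; -2756/8797 -1746/8797]
x' − x̄ = [-35828/8797, 42436/8797] = K·y
y = (KᵀK)⁻¹·Kᵀ·(x' − x̄) = [-23, 12]
z = y + H·x̄ = [-23, 12] + [24, -9] = [1, 3]

z = [1, 3]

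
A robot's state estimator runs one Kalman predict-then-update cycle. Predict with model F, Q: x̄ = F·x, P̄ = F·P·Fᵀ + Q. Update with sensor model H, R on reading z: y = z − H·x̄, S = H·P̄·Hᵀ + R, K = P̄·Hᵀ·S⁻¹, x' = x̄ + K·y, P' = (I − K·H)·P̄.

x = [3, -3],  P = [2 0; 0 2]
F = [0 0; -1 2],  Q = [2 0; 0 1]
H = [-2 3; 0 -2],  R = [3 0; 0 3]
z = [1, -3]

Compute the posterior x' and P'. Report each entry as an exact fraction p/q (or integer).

x̄ = F·x = [0, -9]
P̄ = F·P·Fᵀ + Q = [2 0; 0 11]
y = z − H·x̄ = [28, -21]
S = H·P̄·Hᵀ + R = [110 -66; -66 47]
K = P̄·Hᵀ·S⁻¹ = [-94/407 -12/37; 9/74 -11/37]
x' = x̄ + K·y = [140/407, 24/37]
P' = (I − K·H)·P̄ = [438/407 18/37; 18/37 33/74]

x' = [140/407, 24/37]
P' = [438/407 18/37; 18/37 33/74]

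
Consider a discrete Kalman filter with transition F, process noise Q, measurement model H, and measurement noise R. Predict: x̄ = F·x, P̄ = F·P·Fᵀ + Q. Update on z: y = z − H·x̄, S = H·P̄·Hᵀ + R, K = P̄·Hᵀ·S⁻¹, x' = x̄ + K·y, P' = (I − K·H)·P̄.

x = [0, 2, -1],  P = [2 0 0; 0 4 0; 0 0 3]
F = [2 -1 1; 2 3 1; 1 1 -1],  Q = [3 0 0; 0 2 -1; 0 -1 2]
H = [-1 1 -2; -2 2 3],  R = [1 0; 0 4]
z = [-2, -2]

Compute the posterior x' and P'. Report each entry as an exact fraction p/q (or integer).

x̄ = F·x = [-3, 5, 3]
P̄ = F·P·Fᵀ + Q = [18 -1 -3; -1 49 12; -3 12 11]
y = z − H·x̄ = [-4, -27]
S = H·P̄·Hᵀ + R = [54 57; 57 559]
K = P̄·Hᵀ·S⁻¹ = [-4588/26937 -599/8979; 6782/26937 1954/8979; -7504/26937 1267/8979]
x' = x̄ + K·y = [-340/657, -1237/657, 200/657]
P' = (I − K·H)·P̄ = [340763/26937 336743/26937 284/26937; 336743/26937 346349/26937 1412/26937; 284/26937 1412/26937 4316/26937]

x' = [-340/657, -1237/657, 200/657]
P' = [340763/26937 336743/26937 284/26937; 336743/26937 346349/26937 1412/26937; 284/26937 1412/26937 4316/26937]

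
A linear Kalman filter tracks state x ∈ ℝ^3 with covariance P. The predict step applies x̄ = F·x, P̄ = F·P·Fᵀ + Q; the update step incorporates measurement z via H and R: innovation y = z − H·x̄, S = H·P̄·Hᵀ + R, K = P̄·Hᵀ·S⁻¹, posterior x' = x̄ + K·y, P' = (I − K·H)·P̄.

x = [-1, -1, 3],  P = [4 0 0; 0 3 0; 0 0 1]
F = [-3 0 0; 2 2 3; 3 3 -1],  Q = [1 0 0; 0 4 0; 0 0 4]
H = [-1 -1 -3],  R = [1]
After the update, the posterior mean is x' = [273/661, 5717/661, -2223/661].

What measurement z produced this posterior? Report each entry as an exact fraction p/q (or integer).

x̄ = F·x = [3, 5, -9]
P̄ = F·P·Fᵀ + Q = [37 -24 -36; -24 41 39; -36 39 68]
S = H·P̄·Hᵀ + R = [661]
K = P̄·Hᵀ·S⁻¹ = [95/661; -134/661; -207/661]
x' − x̄ = [-1710/661, 2412/661, 3726/661] = K·y
y = (KᵀK)⁻¹·Kᵀ·(x' − x̄) = [-18]
z = y + H·x̄ = [-18] + [19] = [1]

z = [1]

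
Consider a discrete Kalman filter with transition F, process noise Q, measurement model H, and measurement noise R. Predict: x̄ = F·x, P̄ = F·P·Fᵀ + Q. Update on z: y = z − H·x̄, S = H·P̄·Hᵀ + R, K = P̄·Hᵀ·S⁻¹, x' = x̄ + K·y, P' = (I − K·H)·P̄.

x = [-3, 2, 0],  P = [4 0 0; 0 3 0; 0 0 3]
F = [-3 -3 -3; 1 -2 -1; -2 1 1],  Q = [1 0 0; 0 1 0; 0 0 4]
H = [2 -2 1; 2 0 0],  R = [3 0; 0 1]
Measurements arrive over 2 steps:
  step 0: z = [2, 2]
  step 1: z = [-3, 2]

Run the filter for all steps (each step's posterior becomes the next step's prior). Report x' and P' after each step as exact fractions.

step 0: x' = [59351/62569, -22801/62569, -14488/62569], P' = [15531/62569 10941/62569 -8706/62569; 10941/62569 72875/62569 65863/62569; -8706/62569 65863/62569 216602/62569]
step 1: x' = [64473752/62823585, 39722317/20941195, -6372518/3695505], P' = [46541993/188470755 9756143/62823585 -1717097/11086515; 9756143/62823585 18555068/20941195 2764873/3695505; -1717097/11086515 2764873/3695505 65096837/22173030]

step 0: x̄ = F·x = [3, -7, 8]
step 0: P̄ = F·P·Fᵀ + Q = [91 15 6; 15 20 -17; 6 -17 26]
step 0: y = z − H·x̄ = [-26, -4]
step 0: S = H·P̄·Hᵀ + R = [445 316; 316 365]
step 0: K = P̄·Hᵀ·S⁻¹ = [158/62569 31062/62569; -19335/62569 21882/62569; 22488/62569 -17412/62569]
step 0: x' = x̄ + K·y = [59351/62569, -22801/62569, -14488/62569]
step 0: P' = (I − K·H)·P̄ = [15531/62569 10941/62569 -8706/62569; 10941/62569 72875/62569 65863/62569; -8706/62569 65863/62569 216602/62569]
step 1: x̄ = F·x = [-66186/62569, 119441/62569, -155991/62569]
step 1: P̄ = F·P·Fᵀ + Q = [4033405/62569 1666053/62569 -1163718/62569; 1666053/62569 823302/62569 -562416/62569; -1163718/62569 -562416/62569 724663/62569]
step 1: y = z − H·x̄ = [339538/62569, 257510/62569]
step 1: S = H·P̄·Hᵀ + R = [4605566/62569 7141972/62569; 7141972/62569 16196189/62569]
step 1: K = P̄·Hᵀ·S⁻¹ = [105029/11086515 93083986/188470755; -878731/3695505 19512286/62823585; 8349991/22173030 -3434194/11086515]
step 1: x' = x̄ + K·y = [64473752/62823585, 39722317/20941195, -6372518/3695505]
step 1: P' = (I − K·H)·P̄ = [46541993/188470755 9756143/62823585 -1717097/11086515; 9756143/62823585 18555068/20941195 2764873/3695505; -1717097/11086515 2764873/3695505 65096837/22173030]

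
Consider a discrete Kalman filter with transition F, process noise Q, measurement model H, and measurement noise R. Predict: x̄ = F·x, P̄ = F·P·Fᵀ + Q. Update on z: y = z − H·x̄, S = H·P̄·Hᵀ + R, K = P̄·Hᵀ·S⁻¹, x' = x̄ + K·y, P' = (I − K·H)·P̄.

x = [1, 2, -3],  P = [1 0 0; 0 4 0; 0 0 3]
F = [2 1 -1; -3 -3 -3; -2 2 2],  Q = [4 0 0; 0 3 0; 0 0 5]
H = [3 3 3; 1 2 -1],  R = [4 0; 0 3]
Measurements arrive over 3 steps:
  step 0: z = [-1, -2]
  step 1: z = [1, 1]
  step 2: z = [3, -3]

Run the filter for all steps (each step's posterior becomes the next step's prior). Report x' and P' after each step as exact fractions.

step 0: x̄ = F·x = [7, 0, -4]
step 0: P̄ = F·P·Fᵀ + Q = [15 -9 -2; -9 75 -36; -2 -36 37]
step 0: y = z − H·x̄ = [-10, -13]
step 0: S = H·P̄·Hᵀ + R = [301 195; 195 467]
step 0: K = P̄·Hᵀ·S⁻¹ = [5799/102542 -2641/102542; 7515/102542 35727/102542; 10122/51271 -16413/51271]
step 0: x' = x̄ + K·y = [694137/102542, -539601/102542, -92935/51271]
step 0: P' = (I − K·H)·P̄ = [1465901/102542 -977331/102542 -240419/51271; -977331/102542 690621/102542 148365/51271; -240419/51271 148365/51271 105550/51271]
step 1: x̄ = F·x = [1034543/102542, 47001/51271, -1419608/51271]
step 1: P̄ = F·P·Fᵀ + Q = [4596061/102542 2262/51271 -4872126/51271; 2262/51271 355161/51271 -87840/51271; -4872126/51271 -87840/51271 12011195/51271]
step 1: y = z − H·x̄ = [5234555/102542, -3959221/102542]
step 1: S = H·P̄·Hᵀ + R = [85891781/102542 -54503379/102542; -54503379/102542 51976685/102542]
step 1: K = P̄·Hᵀ·S⁻¹ = [-194687223/14567218532 3817464811/14567218532; 1670767191/14567218532 2200647465/14567218532; 827589324/3641804633 -1522695862/3641804633]
step 1: x' = x̄ + K·y = [-2591313465/3641804633, 3418649853/3641804633, 203636407/3641804633]
step 1: P' = (I − K·H)·P̄ = [89421169499/14567218532 -55883175843/14567218532 -8449394155/3641804633; -55883175843/14567218532 40198661223/14567218532 4478051052/3641804633; -8449394155/3641804633 4478051052/3641804633 5074795535/3641804633]
step 2: x̄ = F·x = [-1967613484/3641804633, -3092918385/3641804633, 12427199450/3641804633]
step 2: P̄ = F·P·Fᵀ + Q = [352284590179/14567218532 2028964551/3641804633 -158109382809/3641804633; 2028964551/3641804633 25284725691/3641804633 -10351623420/3641804633; -158109382809/3641804633 -10351623420/3641804633 383313949369/3641804633]
step 2: y = z − H·x̄ = [-11174588844/3641804633, 9655235805/3641804633]
step 2: S = H·P̄·Hᵀ + R = [5955275487083/14567218532 -2987256962511/14567218532; -2987256962511/14567218532 3796762124315/14567218532]
step 2: K = P̄·Hᵀ·S⁻¹ = [-7446442595001/939579523646282 241845884093005/939579523646282; 104687313117381/939579523646282 144679639905225/939579523646282; 105444977263647/469789761823141 -195254266640789/469789761823141]
step 2: x' = x̄ + K·y = [156395164243157/939579523646282, -735614535821673/939579523646282, 761886234002389/469789761823141]
step 2: P' = (I − K·H)·P̄ = [5687132093076197/939579523646282 -3552885041333349/939579523646282 -1072087820934758/469789761823141; -3552885041333349/939579523646282 2559797362179627/939579523646282 566335381655115/469789761823141; -1072087820934758/469789761823141 566335381655115/469789761823141 646345742297839/469789761823141]

step 0: x' = [694137/102542, -539601/102542, -92935/51271], P' = [1465901/102542 -977331/102542 -240419/51271; -977331/102542 690621/102542 148365/51271; -240419/51271 148365/51271 105550/51271]
step 1: x' = [-2591313465/3641804633, 3418649853/3641804633, 203636407/3641804633], P' = [89421169499/14567218532 -55883175843/14567218532 -8449394155/3641804633; -55883175843/14567218532 40198661223/14567218532 4478051052/3641804633; -8449394155/3641804633 4478051052/3641804633 5074795535/3641804633]
step 2: x' = [156395164243157/939579523646282, -735614535821673/939579523646282, 761886234002389/469789761823141], P' = [5687132093076197/939579523646282 -3552885041333349/939579523646282 -1072087820934758/469789761823141; -3552885041333349/939579523646282 2559797362179627/939579523646282 566335381655115/469789761823141; -1072087820934758/469789761823141 566335381655115/469789761823141 646345742297839/469789761823141]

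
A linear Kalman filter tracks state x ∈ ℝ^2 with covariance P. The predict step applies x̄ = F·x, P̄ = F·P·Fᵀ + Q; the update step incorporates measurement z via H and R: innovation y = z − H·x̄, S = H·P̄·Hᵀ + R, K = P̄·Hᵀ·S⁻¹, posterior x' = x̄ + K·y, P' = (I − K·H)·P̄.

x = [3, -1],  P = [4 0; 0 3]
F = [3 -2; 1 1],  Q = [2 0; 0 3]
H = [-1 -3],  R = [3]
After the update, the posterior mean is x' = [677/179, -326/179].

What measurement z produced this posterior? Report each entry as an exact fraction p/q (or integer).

z = [2]

x̄ = F·x = [11, 2]
P̄ = F·P·Fᵀ + Q = [50 6; 6 10]
S = H·P̄·Hᵀ + R = [179]
K = P̄·Hᵀ·S⁻¹ = [-68/179; -36/179]
x' − x̄ = [-1292/179, -684/179] = K·y
y = (KᵀK)⁻¹·Kᵀ·(x' − x̄) = [19]
z = y + H·x̄ = [19] + [-17] = [2]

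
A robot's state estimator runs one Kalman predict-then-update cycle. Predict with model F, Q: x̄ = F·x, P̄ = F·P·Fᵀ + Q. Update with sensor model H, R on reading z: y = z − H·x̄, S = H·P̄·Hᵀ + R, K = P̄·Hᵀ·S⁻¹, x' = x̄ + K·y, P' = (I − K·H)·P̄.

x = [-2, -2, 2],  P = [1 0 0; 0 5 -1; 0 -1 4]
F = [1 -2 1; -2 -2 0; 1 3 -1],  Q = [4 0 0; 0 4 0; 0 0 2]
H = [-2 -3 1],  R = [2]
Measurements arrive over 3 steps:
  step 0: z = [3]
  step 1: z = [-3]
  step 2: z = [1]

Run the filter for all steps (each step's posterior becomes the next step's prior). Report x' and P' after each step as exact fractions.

step 0: x̄ = F·x = [4, 8, -10]
step 0: P̄ = F·P·Fᵀ + Q = [33 20 -38; 20 28 -34; -38 -34 58]
step 0: y = z − H·x̄ = [45]
step 0: S = H·P̄·Hᵀ + R = [1040]
step 0: K = P̄·Hᵀ·S⁻¹ = [-41/260; -79/520; 59/260]
step 0: x' = x̄ + K·y = [-161/52, 121/104, 11/52]
step 0: P' = (I − K·H)·P̄ = [464/65 -639/130 -51/65; -639/130 1039/260 241/130; -51/65 241/130 289/65]
step 1: x̄ = F·x = [-271/52, 201/52, 19/104]
step 1: P̄ = F·P·Fᵀ + Q = [2746/65 -667/65 -2201/130; -667/65 599/65 417/130; -2201/130 417/130 2731/260]
step 1: y = z − H·x̄ = [-209/104]
step 1: S = H·P̄·Hᵀ + R = [49339/260]
step 1: K = P̄·Hᵀ·S⁻¹ = [-18366/49339; -1018/49339; 9033/49339]
step 1: x' = x̄ + K·y = [-440447/98678, 192760/49339, -9139/49339]
step 1: P' = (I − K·H)·P̄ = [787037/49339 -578204/49339 -197270/49339; -578204/49339 450692/49339 193632/49339; -197270/49339 193632/49339 204422/49339]
step 2: x̄ = F·x = [-1229765/98678, 54927/49339, 734391/98678]
step 2: P̄ = F·P·Fᵀ + Q = [4135331/49339 -920438/49339 -1731581/49339; -920438/49339 522640/49339 340130/49339; -1731581/49339 340130/49339 909889/49339]
step 2: y = z − H·x̄ = [-2765681/98678]
step 2: S = H·P̄·Hᵀ + R = [16093939/49339]
step 2: K = P̄·Hᵀ·S⁻¹ = [-7240929/16093939; 613086/16093939; 3352661/16093939]
step 2: x' = x̄ + K·y = [2374763/16093939, 733530/16093939, 25809736/16093939]
step 2: P' = (I − K·H)·P̄ = [286238312/16093939 -210262892/16093939 -72793910/16093939; -210262892/16093939 162862276/16093939 69287216/16093939; -72793910/16093939 69287216/16093939 68979150/16093939]

step 0: x' = [-161/52, 121/104, 11/52], P' = [464/65 -639/130 -51/65; -639/130 1039/260 241/130; -51/65 241/130 289/65]
step 1: x' = [-440447/98678, 192760/49339, -9139/49339], P' = [787037/49339 -578204/49339 -197270/49339; -578204/49339 450692/49339 193632/49339; -197270/49339 193632/49339 204422/49339]
step 2: x' = [2374763/16093939, 733530/16093939, 25809736/16093939], P' = [286238312/16093939 -210262892/16093939 -72793910/16093939; -210262892/16093939 162862276/16093939 69287216/16093939; -72793910/16093939 69287216/16093939 68979150/16093939]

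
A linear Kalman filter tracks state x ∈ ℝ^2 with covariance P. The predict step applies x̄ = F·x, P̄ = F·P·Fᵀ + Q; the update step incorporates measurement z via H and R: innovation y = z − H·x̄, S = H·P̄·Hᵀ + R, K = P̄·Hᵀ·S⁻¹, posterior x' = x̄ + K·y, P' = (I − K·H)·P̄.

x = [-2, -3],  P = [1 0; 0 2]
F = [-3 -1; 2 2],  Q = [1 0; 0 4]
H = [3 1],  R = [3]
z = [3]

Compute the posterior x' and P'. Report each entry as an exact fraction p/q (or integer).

x' = [239/67, -474/67]
P' = [128/67 -306/67; -306/67 876/67]

x̄ = F·x = [9, -10]
P̄ = F·P·Fᵀ + Q = [12 -10; -10 16]
y = z − H·x̄ = [-14]
S = H·P̄·Hᵀ + R = [67]
K = P̄·Hᵀ·S⁻¹ = [26/67; -14/67]
x' = x̄ + K·y = [239/67, -474/67]
P' = (I − K·H)·P̄ = [128/67 -306/67; -306/67 876/67]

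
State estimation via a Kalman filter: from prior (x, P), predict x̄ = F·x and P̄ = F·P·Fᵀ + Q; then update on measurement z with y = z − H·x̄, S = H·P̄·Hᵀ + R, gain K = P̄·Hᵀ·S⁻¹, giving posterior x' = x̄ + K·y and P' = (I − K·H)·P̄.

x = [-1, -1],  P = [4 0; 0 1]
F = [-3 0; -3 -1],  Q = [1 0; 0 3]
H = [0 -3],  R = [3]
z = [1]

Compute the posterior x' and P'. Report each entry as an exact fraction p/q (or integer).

x' = [-105/121, -36/121]
P' = [589/121 36/121; 36/121 40/121]

x̄ = F·x = [3, 4]
P̄ = F·P·Fᵀ + Q = [37 36; 36 40]
y = z − H·x̄ = [13]
S = H·P̄·Hᵀ + R = [363]
K = P̄·Hᵀ·S⁻¹ = [-36/121; -40/121]
x' = x̄ + K·y = [-105/121, -36/121]
P' = (I − K·H)·P̄ = [589/121 36/121; 36/121 40/121]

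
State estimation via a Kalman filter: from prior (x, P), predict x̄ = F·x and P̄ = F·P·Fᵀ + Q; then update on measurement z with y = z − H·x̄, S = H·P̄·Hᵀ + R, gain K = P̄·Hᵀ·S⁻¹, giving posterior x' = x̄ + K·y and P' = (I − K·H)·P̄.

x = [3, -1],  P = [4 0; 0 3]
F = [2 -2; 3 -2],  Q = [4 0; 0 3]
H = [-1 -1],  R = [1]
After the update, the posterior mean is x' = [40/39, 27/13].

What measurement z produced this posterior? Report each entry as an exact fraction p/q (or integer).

x̄ = F·x = [8, 11]
P̄ = F·P·Fᵀ + Q = [32 36; 36 51]
S = H·P̄·Hᵀ + R = [156]
K = P̄·Hᵀ·S⁻¹ = [-17/39; -29/52]
x' − x̄ = [-272/39, -116/13] = K·y
y = (KᵀK)⁻¹·Kᵀ·(x' − x̄) = [16]
z = y + H·x̄ = [16] + [-19] = [-3]

z = [-3]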